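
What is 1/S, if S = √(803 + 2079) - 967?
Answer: -967/932207 - √2882/932207 ≈ -0.0010949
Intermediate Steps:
S = -967 + √2882 (S = √2882 - 967 = -967 + √2882 ≈ -913.32)
1/S = 1/(-967 + √2882)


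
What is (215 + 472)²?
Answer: 471969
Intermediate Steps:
(215 + 472)² = 687² = 471969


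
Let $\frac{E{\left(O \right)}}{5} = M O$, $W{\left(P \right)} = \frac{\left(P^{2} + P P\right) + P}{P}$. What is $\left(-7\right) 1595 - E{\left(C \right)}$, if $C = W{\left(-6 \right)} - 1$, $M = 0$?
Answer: $-11165$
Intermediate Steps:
$W{\left(P \right)} = \frac{P + 2 P^{2}}{P}$ ($W{\left(P \right)} = \frac{\left(P^{2} + P^{2}\right) + P}{P} = \frac{2 P^{2} + P}{P} = \frac{P + 2 P^{2}}{P}$)
$C = -12$ ($C = \left(1 + 2 \left(-6\right)\right) - 1 = \left(1 - 12\right) - 1 = -11 - 1 = -12$)
$E{\left(O \right)} = 0$ ($E{\left(O \right)} = 5 \cdot 0 O = 5 \cdot 0 = 0$)
$\left(-7\right) 1595 - E{\left(C \right)} = \left(-7\right) 1595 - 0 = -11165 + 0 = -11165$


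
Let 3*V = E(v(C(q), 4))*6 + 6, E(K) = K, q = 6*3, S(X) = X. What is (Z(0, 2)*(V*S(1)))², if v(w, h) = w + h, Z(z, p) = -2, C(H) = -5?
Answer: 0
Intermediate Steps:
q = 18
v(w, h) = h + w
V = 0 (V = ((4 - 5)*6 + 6)/3 = (-1*6 + 6)/3 = (-6 + 6)/3 = (⅓)*0 = 0)
(Z(0, 2)*(V*S(1)))² = (-0)² = (-2*0)² = 0² = 0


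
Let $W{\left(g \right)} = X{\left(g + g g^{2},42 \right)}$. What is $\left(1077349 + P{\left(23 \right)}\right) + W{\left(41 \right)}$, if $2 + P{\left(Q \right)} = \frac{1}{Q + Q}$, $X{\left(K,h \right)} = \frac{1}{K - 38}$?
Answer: $\frac{1707866520929}{1585252} \approx 1.0773 \cdot 10^{6}$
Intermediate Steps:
$X{\left(K,h \right)} = \frac{1}{-38 + K}$
$W{\left(g \right)} = \frac{1}{-38 + g + g^{3}}$ ($W{\left(g \right)} = \frac{1}{-38 + \left(g + g g^{2}\right)} = \frac{1}{-38 + \left(g + g^{3}\right)} = \frac{1}{-38 + g + g^{3}}$)
$P{\left(Q \right)} = -2 + \frac{1}{2 Q}$ ($P{\left(Q \right)} = -2 + \frac{1}{Q + Q} = -2 + \frac{1}{2 Q}$)
$\left(1077349 + P{\left(23 \right)}\right) + W{\left(41 \right)} = \left(1077349 - \left(2 - \frac{1}{2 \cdot 23}\right)\right) + \frac{1}{-38 + 41 + 41^{3}} = \left(1077349 + \left(-2 + \frac{1}{2} \cdot \frac{1}{23}\right)\right) + \frac{1}{-38 + 41 + 68921} = \left(1077349 + \left(-2 + \frac{1}{46}\right)\right) + \frac{1}{68924} = \left(1077349 - \frac{91}{46}\right) + \frac{1}{68924} = \frac{49557963}{46} + \frac{1}{68924} = \frac{1707866520929}{1585252}$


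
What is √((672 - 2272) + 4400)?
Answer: 20*√7 ≈ 52.915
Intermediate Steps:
√((672 - 2272) + 4400) = √(-1600 + 4400) = √2800 = 20*√7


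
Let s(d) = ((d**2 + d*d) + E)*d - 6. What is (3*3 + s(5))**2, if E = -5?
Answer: 51984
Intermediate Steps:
s(d) = -6 + d*(-5 + 2*d**2) (s(d) = ((d**2 + d*d) - 5)*d - 6 = ((d**2 + d**2) - 5)*d - 6 = (2*d**2 - 5)*d - 6 = (-5 + 2*d**2)*d - 6 = d*(-5 + 2*d**2) - 6 = -6 + d*(-5 + 2*d**2))
(3*3 + s(5))**2 = (3*3 + (-6 - 5*5 + 2*5**3))**2 = (9 + (-6 - 25 + 2*125))**2 = (9 + (-6 - 25 + 250))**2 = (9 + 219)**2 = 228**2 = 51984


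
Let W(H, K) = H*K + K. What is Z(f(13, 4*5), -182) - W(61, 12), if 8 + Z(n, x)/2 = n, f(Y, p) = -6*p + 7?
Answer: -986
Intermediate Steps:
f(Y, p) = 7 - 6*p
W(H, K) = K + H*K
Z(n, x) = -16 + 2*n
Z(f(13, 4*5), -182) - W(61, 12) = (-16 + 2*(7 - 24*5)) - 12*(1 + 61) = (-16 + 2*(7 - 6*20)) - 12*62 = (-16 + 2*(7 - 120)) - 1*744 = (-16 + 2*(-113)) - 744 = (-16 - 226) - 744 = -242 - 744 = -986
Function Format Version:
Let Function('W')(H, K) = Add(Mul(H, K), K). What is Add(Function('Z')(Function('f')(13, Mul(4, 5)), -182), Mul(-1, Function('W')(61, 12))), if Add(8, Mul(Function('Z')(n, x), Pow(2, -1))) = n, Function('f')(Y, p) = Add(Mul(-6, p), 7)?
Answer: -986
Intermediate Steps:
Function('f')(Y, p) = Add(7, Mul(-6, p))
Function('W')(H, K) = Add(K, Mul(H, K))
Function('Z')(n, x) = Add(-16, Mul(2, n))
Add(Function('Z')(Function('f')(13, Mul(4, 5)), -182), Mul(-1, Function('W')(61, 12))) = Add(Add(-16, Mul(2, Add(7, Mul(-6, Mul(4, 5))))), Mul(-1, Mul(12, Add(1, 61)))) = Add(Add(-16, Mul(2, Add(7, Mul(-6, 20)))), Mul(-1, Mul(12, 62))) = Add(Add(-16, Mul(2, Add(7, -120))), Mul(-1, 744)) = Add(Add(-16, Mul(2, -113)), -744) = Add(Add(-16, -226), -744) = Add(-242, -744) = -986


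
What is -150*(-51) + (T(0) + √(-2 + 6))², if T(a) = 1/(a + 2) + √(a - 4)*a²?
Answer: 30625/4 ≈ 7656.3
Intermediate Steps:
T(a) = 1/(2 + a) + a²*√(-4 + a) (T(a) = 1/(2 + a) + √(-4 + a)*a² = 1/(2 + a) + a²*√(-4 + a))
-150*(-51) + (T(0) + √(-2 + 6))² = -150*(-51) + ((1 + 0³*√(-4 + 0) + 2*0²*√(-4 + 0))/(2 + 0) + √(-2 + 6))² = 7650 + ((1 + 0*√(-4) + 2*0*√(-4))/2 + √4)² = 7650 + ((1 + 0*(2*I) + 2*0*(2*I))/2 + 2)² = 7650 + ((1 + 0 + 0)/2 + 2)² = 7650 + ((½)*1 + 2)² = 7650 + (½ + 2)² = 7650 + (5/2)² = 7650 + 25/4 = 30625/4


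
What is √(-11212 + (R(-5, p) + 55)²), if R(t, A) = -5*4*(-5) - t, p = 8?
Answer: 2*√3597 ≈ 119.95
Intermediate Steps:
R(t, A) = 100 - t (R(t, A) = -20*(-5) - t = 100 - t)
√(-11212 + (R(-5, p) + 55)²) = √(-11212 + ((100 - 1*(-5)) + 55)²) = √(-11212 + ((100 + 5) + 55)²) = √(-11212 + (105 + 55)²) = √(-11212 + 160²) = √(-11212 + 25600) = √14388 = 2*√3597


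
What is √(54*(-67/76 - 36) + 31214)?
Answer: √42197138/38 ≈ 170.95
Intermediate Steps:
√(54*(-67/76 - 36) + 31214) = √(54*(-2803/76) + 31214) = √(-75681/38 + 31214) = √(1110451/38) = √42197138/38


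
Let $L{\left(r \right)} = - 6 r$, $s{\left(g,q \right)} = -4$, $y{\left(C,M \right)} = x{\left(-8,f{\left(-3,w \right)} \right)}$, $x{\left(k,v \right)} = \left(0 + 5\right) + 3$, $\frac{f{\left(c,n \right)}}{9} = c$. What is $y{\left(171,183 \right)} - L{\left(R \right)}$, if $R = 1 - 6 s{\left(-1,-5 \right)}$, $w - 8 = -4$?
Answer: $158$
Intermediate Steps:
$w = 4$ ($w = 8 - 4 = 4$)
$f{\left(c,n \right)} = 9 c$
$x{\left(k,v \right)} = 8$ ($x{\left(k,v \right)} = 5 + 3 = 8$)
$y{\left(C,M \right)} = 8$
$R = 25$ ($R = 1 - -24 = 1 + 24 = 25$)
$y{\left(171,183 \right)} - L{\left(R \right)} = 8 - \left(-6\right) 25 = 8 - -150 = 8 + 150 = 158$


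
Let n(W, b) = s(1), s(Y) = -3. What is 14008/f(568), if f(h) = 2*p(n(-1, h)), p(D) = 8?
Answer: 1751/2 ≈ 875.50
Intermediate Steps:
n(W, b) = -3
f(h) = 16 (f(h) = 2*8 = 16)
14008/f(568) = 14008/16 = 14008*(1/16) = 1751/2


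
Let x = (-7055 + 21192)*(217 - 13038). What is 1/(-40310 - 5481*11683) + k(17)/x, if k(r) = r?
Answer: -9275846778/96964701039922681 ≈ -9.5662e-8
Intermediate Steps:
x = -181250477 (x = 14137*(-12821) = -181250477)
1/(-40310 - 5481*11683) + k(17)/x = 1/(-40310 - 5481*11683) + 17/(-181250477) = (1/11683)/(-45791) + 17*(-1/181250477) = -1/45791*1/11683 - 17/181250477 = -1/534976253 - 17/181250477 = -9275846778/96964701039922681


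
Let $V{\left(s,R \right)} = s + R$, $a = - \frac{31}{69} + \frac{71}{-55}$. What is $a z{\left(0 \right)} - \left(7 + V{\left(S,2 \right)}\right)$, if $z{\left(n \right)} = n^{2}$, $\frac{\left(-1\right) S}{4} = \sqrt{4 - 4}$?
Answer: $-9$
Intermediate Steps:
$S = 0$ ($S = - 4 \sqrt{4 - 4} = - 4 \sqrt{0} = \left(-4\right) 0 = 0$)
$a = - \frac{6604}{3795}$ ($a = \left(-31\right) \frac{1}{69} + 71 \left(- \frac{1}{55}\right) = - \frac{31}{69} - \frac{71}{55} = - \frac{6604}{3795} \approx -1.7402$)
$V{\left(s,R \right)} = R + s$
$a z{\left(0 \right)} - \left(7 + V{\left(S,2 \right)}\right) = - \frac{6604 \cdot 0^{2}}{3795} - 9 = \left(- \frac{6604}{3795}\right) 0 - 9 = 0 - 9 = -9$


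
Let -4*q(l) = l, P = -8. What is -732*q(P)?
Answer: -1464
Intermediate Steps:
q(l) = -l/4
-732*q(P) = -(-183)*(-8) = -732*2 = -1464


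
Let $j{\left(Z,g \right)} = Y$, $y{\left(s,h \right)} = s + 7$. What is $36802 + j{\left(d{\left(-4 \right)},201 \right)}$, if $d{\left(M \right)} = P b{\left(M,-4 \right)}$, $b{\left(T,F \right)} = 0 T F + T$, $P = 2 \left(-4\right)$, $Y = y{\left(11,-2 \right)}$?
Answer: $36820$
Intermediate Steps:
$y{\left(s,h \right)} = 7 + s$
$Y = 18$ ($Y = 7 + 11 = 18$)
$P = -8$
$b{\left(T,F \right)} = T$ ($b{\left(T,F \right)} = 0 F + T = 0 + T = T$)
$d{\left(M \right)} = - 8 M$
$j{\left(Z,g \right)} = 18$
$36802 + j{\left(d{\left(-4 \right)},201 \right)} = 36802 + 18 = 36820$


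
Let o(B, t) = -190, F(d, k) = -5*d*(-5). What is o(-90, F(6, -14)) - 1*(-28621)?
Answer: 28431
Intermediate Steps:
F(d, k) = 25*d
o(-90, F(6, -14)) - 1*(-28621) = -190 - 1*(-28621) = -190 + 28621 = 28431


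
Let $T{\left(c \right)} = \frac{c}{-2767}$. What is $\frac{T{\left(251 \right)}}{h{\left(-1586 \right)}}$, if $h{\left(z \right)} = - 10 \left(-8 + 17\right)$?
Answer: $\frac{251}{249030} \approx 0.0010079$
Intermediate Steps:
$T{\left(c \right)} = - \frac{c}{2767}$ ($T{\left(c \right)} = c \left(- \frac{1}{2767}\right) = - \frac{c}{2767}$)
$h{\left(z \right)} = -90$ ($h{\left(z \right)} = \left(-10\right) 9 = -90$)
$\frac{T{\left(251 \right)}}{h{\left(-1586 \right)}} = \frac{\left(- \frac{1}{2767}\right) 251}{-90} = \left(- \frac{251}{2767}\right) \left(- \frac{1}{90}\right) = \frac{251}{249030}$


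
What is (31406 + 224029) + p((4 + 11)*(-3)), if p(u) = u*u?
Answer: 257460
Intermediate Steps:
p(u) = u**2
(31406 + 224029) + p((4 + 11)*(-3)) = (31406 + 224029) + ((4 + 11)*(-3))**2 = 255435 + (15*(-3))**2 = 255435 + (-45)**2 = 255435 + 2025 = 257460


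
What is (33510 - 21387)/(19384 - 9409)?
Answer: 4041/3325 ≈ 1.2153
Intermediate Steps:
(33510 - 21387)/(19384 - 9409) = 12123/9975 = 12123*(1/9975) = 4041/3325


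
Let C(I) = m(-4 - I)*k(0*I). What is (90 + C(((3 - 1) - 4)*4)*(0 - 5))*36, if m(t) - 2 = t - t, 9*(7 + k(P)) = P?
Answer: 5760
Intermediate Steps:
k(P) = -7 + P/9
m(t) = 2 (m(t) = 2 + (t - t) = 2 + 0 = 2)
C(I) = -14 (C(I) = 2*(-7 + (0*I)/9) = 2*(-7 + (⅑)*0) = 2*(-7 + 0) = 2*(-7) = -14)
(90 + C(((3 - 1) - 4)*4)*(0 - 5))*36 = (90 - 14*(0 - 5))*36 = (90 - 14*(-5))*36 = (90 + 70)*36 = 160*36 = 5760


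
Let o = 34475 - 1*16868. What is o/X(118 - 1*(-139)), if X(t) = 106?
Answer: 17607/106 ≈ 166.10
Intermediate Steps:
o = 17607 (o = 34475 - 16868 = 17607)
o/X(118 - 1*(-139)) = 17607/106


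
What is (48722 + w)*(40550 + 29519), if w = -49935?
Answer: -84993697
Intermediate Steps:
(48722 + w)*(40550 + 29519) = (48722 - 49935)*(40550 + 29519) = -1213*70069 = -84993697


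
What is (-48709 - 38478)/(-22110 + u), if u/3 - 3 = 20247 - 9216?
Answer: -87187/10992 ≈ -7.9319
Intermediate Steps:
u = 33102 (u = 9 + 3*(20247 - 9216) = 9 + 3*11031 = 9 + 33093 = 33102)
(-48709 - 38478)/(-22110 + u) = (-48709 - 38478)/(-22110 + 33102) = -87187/10992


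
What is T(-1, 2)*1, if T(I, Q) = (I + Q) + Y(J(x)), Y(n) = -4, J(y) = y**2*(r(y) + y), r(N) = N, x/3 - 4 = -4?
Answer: -3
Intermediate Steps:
x = 0 (x = 12 + 3*(-4) = 12 - 12 = 0)
J(y) = 2*y**3 (J(y) = y**2*(y + y) = y**2*(2*y) = 2*y**3)
T(I, Q) = -4 + I + Q (T(I, Q) = (I + Q) - 4 = -4 + I + Q)
T(-1, 2)*1 = (-4 - 1 + 2)*1 = -3*1 = -3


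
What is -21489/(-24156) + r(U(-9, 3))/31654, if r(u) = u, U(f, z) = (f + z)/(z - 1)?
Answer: 113356723/127439004 ≈ 0.88950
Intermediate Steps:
U(f, z) = (f + z)/(-1 + z)
-21489/(-24156) + r(U(-9, 3))/31654 = -21489/(-24156) + ((-9 + 3)/(-1 + 3))/31654 = -21489*(-1/24156) + (-6/2)*(1/31654) = 7163/8052 + ((1/2)*(-6))*(1/31654) = 7163/8052 - 3*1/31654 = 7163/8052 - 3/31654 = 113356723/127439004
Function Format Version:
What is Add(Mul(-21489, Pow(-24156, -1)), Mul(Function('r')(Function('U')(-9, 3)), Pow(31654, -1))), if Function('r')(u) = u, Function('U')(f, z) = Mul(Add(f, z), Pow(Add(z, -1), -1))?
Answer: Rational(113356723, 127439004) ≈ 0.88950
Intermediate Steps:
Function('U')(f, z) = Mul(Pow(Add(-1, z), -1), Add(f, z)) (Function('U')(f, z) = Mul(Add(f, z), Pow(Add(-1, z), -1)) = Mul(Pow(Add(-1, z), -1), Add(f, z)))
Add(Mul(-21489, Pow(-24156, -1)), Mul(Function('r')(Function('U')(-9, 3)), Pow(31654, -1))) = Add(Mul(-21489, Pow(-24156, -1)), Mul(Mul(Pow(Add(-1, 3), -1), Add(-9, 3)), Pow(31654, -1))) = Add(Mul(-21489, Rational(-1, 24156)), Mul(Mul(Pow(2, -1), -6), Rational(1, 31654))) = Add(Rational(7163, 8052), Mul(Mul(Rational(1, 2), -6), Rational(1, 31654))) = Add(Rational(7163, 8052), Mul(-3, Rational(1, 31654))) = Add(Rational(7163, 8052), Rational(-3, 31654)) = Rational(113356723, 127439004)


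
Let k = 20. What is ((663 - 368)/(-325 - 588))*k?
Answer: -5900/913 ≈ -6.4622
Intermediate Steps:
((663 - 368)/(-325 - 588))*k = ((663 - 368)/(-325 - 588))*20 = (295/(-913))*20 = (295*(-1/913))*20 = -295/913*20 = -5900/913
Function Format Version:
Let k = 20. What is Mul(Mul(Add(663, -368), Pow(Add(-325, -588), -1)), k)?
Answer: Rational(-5900, 913) ≈ -6.4622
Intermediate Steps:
Mul(Mul(Add(663, -368), Pow(Add(-325, -588), -1)), k) = Mul(Mul(Add(663, -368), Pow(Add(-325, -588), -1)), 20) = Mul(Mul(295, Pow(-913, -1)), 20) = Mul(Mul(295, Rational(-1, 913)), 20) = Mul(Rational(-295, 913), 20) = Rational(-5900, 913)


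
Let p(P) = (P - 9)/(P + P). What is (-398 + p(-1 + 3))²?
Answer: 2556801/16 ≈ 1.5980e+5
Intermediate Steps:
p(P) = (-9 + P)/(2*P) (p(P) = (-9 + P)/((2*P)) = (-9 + P)*(1/(2*P)) = (-9 + P)/(2*P))
(-398 + p(-1 + 3))² = (-398 + (-9 + (-1 + 3))/(2*(-1 + 3)))² = (-398 + (½)*(-9 + 2)/2)² = (-398 + (½)*(½)*(-7))² = (-398 - 7/4)² = (-1599/4)² = 2556801/16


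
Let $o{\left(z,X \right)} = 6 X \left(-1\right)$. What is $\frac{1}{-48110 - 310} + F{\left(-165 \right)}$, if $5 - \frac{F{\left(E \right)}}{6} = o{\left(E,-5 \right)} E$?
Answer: $\frac{1439526599}{48420} \approx 29730.0$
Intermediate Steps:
$o{\left(z,X \right)} = - 6 X$
$F{\left(E \right)} = 30 - 180 E$ ($F{\left(E \right)} = 30 - 6 \left(-6\right) \left(-5\right) E = 30 - 6 \cdot 30 E = 30 - 180 E$)
$\frac{1}{-48110 - 310} + F{\left(-165 \right)} = \frac{1}{-48110 - 310} + \left(30 - -29700\right) = \frac{1}{-48420} + \left(30 + 29700\right) = - \frac{1}{48420} + 29730 = \frac{1439526599}{48420}$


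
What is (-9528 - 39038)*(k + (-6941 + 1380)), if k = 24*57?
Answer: 203637238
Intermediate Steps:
k = 1368
(-9528 - 39038)*(k + (-6941 + 1380)) = (-9528 - 39038)*(1368 + (-6941 + 1380)) = -48566*(1368 - 5561) = -48566*(-4193) = 203637238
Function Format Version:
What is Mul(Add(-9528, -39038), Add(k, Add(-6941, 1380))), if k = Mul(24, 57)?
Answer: 203637238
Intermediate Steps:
k = 1368
Mul(Add(-9528, -39038), Add(k, Add(-6941, 1380))) = Mul(Add(-9528, -39038), Add(1368, Add(-6941, 1380))) = Mul(-48566, Add(1368, -5561)) = Mul(-48566, -4193) = 203637238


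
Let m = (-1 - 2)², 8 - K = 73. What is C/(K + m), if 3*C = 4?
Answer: -1/42 ≈ -0.023810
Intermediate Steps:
K = -65 (K = 8 - 1*73 = 8 - 73 = -65)
C = 4/3 (C = (⅓)*4 = 4/3 ≈ 1.3333)
m = 9 (m = (-3)² = 9)
C/(K + m) = (4/3)/(-65 + 9) = (4/3)/(-56) = -1/56*4/3 = -1/42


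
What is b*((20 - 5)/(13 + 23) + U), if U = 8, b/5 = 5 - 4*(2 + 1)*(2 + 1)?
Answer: -15655/12 ≈ -1304.6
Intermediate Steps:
b = -155 (b = 5*(5 - 4*(2 + 1)*(2 + 1)) = 5*(5 - 12*3) = 5*(5 - 4*9) = 5*(5 - 36) = 5*(-31) = -155)
b*((20 - 5)/(13 + 23) + U) = -155*((20 - 5)/(13 + 23) + 8) = -155*(15/36 + 8) = -155*(15*(1/36) + 8) = -155*(5/12 + 8) = -155*101/12 = -15655/12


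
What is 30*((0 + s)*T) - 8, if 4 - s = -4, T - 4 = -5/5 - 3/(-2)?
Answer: 1072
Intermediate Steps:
T = 9/2 (T = 4 + (-5/5 - 3/(-2)) = 4 + (-5*⅕ - 3*(-½)) = 4 + (-1 + 3/2) = 4 + ½ = 9/2 ≈ 4.5000)
s = 8 (s = 4 - 1*(-4) = 4 + 4 = 8)
30*((0 + s)*T) - 8 = 30*((0 + 8)*(9/2)) - 8 = 30*(8*(9/2)) - 8 = 30*36 - 8 = 1080 - 8 = 1072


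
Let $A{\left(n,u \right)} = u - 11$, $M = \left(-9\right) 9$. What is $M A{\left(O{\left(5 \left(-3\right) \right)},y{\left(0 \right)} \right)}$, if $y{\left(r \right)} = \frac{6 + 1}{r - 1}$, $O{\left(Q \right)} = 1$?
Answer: $1458$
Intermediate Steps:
$y{\left(r \right)} = \frac{7}{-1 + r}$
$M = -81$
$A{\left(n,u \right)} = -11 + u$
$M A{\left(O{\left(5 \left(-3\right) \right)},y{\left(0 \right)} \right)} = - 81 \left(-11 + \frac{7}{-1 + 0}\right) = - 81 \left(-11 + \frac{7}{-1}\right) = - 81 \left(-11 + 7 \left(-1\right)\right) = - 81 \left(-11 - 7\right) = \left(-81\right) \left(-18\right) = 1458$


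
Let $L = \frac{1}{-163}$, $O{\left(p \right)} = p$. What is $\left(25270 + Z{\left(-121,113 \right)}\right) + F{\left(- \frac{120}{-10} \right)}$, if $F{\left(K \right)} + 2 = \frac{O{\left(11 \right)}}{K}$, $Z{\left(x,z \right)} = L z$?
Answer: $\frac{49424645}{1956} \approx 25268.0$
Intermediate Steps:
$L = - \frac{1}{163} \approx -0.006135$
$Z{\left(x,z \right)} = - \frac{z}{163}$
$F{\left(K \right)} = -2 + \frac{11}{K}$
$\left(25270 + Z{\left(-121,113 \right)}\right) + F{\left(- \frac{120}{-10} \right)} = \left(25270 - \frac{113}{163}\right) - \left(2 - \frac{11}{\left(-120\right) \frac{1}{-10}}\right) = \left(25270 - \frac{113}{163}\right) - \left(2 - \frac{11}{\left(-120\right) \left(- \frac{1}{10}\right)}\right) = \frac{4118897}{163} - \left(2 - \frac{11}{12}\right) = \frac{4118897}{163} + \left(-2 + 11 \cdot \frac{1}{12}\right) = \frac{4118897}{163} + \left(-2 + \frac{11}{12}\right) = \frac{4118897}{163} - \frac{13}{12} = \frac{49424645}{1956}$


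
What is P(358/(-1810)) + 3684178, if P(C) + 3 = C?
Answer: 3334178196/905 ≈ 3.6842e+6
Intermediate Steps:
P(C) = -3 + C
P(358/(-1810)) + 3684178 = (-3 + 358/(-1810)) + 3684178 = (-3 + 358*(-1/1810)) + 3684178 = (-3 - 179/905) + 3684178 = -2894/905 + 3684178 = 3334178196/905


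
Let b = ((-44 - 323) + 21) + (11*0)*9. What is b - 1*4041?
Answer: -4387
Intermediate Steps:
b = -346 (b = (-367 + 21) + 0*9 = -346 + 0 = -346)
b - 1*4041 = -346 - 1*4041 = -346 - 4041 = -4387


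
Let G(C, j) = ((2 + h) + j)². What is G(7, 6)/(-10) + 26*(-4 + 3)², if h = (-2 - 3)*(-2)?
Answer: -32/5 ≈ -6.4000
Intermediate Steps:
h = 10 (h = -5*(-2) = 10)
G(C, j) = (12 + j)² (G(C, j) = ((2 + 10) + j)² = (12 + j)²)
G(7, 6)/(-10) + 26*(-4 + 3)² = (12 + 6)²/(-10) + 26*(-4 + 3)² = 18²*(-⅒) + 26*(-1)² = 324*(-⅒) + 26*1 = -162/5 + 26 = -32/5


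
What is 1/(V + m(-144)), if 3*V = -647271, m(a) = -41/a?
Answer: -144/31068967 ≈ -4.6349e-6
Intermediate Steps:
V = -215757 (V = (⅓)*(-647271) = -215757)
1/(V + m(-144)) = 1/(-215757 - 41/(-144)) = 1/(-215757 - 41*(-1/144)) = 1/(-215757 + 41/144) = 1/(-31068967/144) = -144/31068967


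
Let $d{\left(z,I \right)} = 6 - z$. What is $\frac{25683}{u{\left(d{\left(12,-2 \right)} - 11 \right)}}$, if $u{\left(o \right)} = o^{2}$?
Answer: $\frac{25683}{289} \approx 88.869$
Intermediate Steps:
$\frac{25683}{u{\left(d{\left(12,-2 \right)} - 11 \right)}} = \frac{25683}{\left(\left(6 - 12\right) - 11\right)^{2}} = \frac{25683}{\left(-6 - 11\right)^{2}} = \frac{25683}{\left(-17\right)^{2}} = \frac{25683}{289}$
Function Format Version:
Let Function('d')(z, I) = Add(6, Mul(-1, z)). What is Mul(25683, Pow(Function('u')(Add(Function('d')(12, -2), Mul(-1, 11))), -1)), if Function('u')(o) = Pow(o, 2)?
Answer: Rational(25683, 289) ≈ 88.869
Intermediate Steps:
Mul(25683, Pow(Function('u')(Add(Function('d')(12, -2), Mul(-1, 11))), -1)) = Mul(25683, Pow(Pow(Add(Add(6, Mul(-1, 12)), Mul(-1, 11)), 2), -1)) = Mul(25683, Pow(Pow(Add(Add(6, -12), -11), 2), -1)) = Mul(25683, Pow(Pow(Add(-6, -11), 2), -1)) = Mul(25683, Pow(Pow(-17, 2), -1)) = Mul(25683, Pow(289, -1)) = Mul(25683, Rational(1, 289)) = Rational(25683, 289)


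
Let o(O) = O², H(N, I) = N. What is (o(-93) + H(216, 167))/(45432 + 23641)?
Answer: 8865/69073 ≈ 0.12834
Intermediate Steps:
(o(-93) + H(216, 167))/(45432 + 23641) = ((-93)² + 216)/(45432 + 23641) = (8649 + 216)/69073 = 8865*(1/69073) = 8865/69073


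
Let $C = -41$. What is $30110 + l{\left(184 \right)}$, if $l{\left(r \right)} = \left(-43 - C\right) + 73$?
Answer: $30181$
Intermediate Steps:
$l{\left(r \right)} = 71$ ($l{\left(r \right)} = \left(-43 - -41\right) + 73 = \left(-43 + 41\right) + 73 = -2 + 73 = 71$)
$30110 + l{\left(184 \right)} = 30110 + 71 = 30181$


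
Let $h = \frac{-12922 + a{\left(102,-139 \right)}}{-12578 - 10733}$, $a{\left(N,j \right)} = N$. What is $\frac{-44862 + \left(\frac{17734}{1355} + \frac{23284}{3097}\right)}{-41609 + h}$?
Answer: $\frac{4386523996326072}{4070267415025865} \approx 1.0777$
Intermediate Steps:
$h = \frac{12820}{23311}$ ($h = \frac{-12922 + 102}{-12578 - 10733} = - \frac{12820}{-12578 - 10733} = - \frac{12820}{-23311} = \left(-12820\right) \left(- \frac{1}{23311}\right) = \frac{12820}{23311} \approx 0.54996$)
$\frac{-44862 + \left(\frac{17734}{1355} + \frac{23284}{3097}\right)}{-41609 + h} = \frac{-44862 + \left(\frac{17734}{1355} + \frac{23284}{3097}\right)}{-41609 + \frac{12820}{23311}} = \frac{-44862 + \left(17734 \cdot \frac{1}{1355} + 23284 \cdot \frac{1}{3097}\right)}{- \frac{969934579}{23311}} = \left(-44862 + \left(\frac{17734}{1355} + \frac{23284}{3097}\right)\right) \left(- \frac{23311}{969934579}\right) = \left(-44862 + \frac{86472018}{4196435}\right) \left(- \frac{23311}{969934579}\right) = \left(- \frac{188173994952}{4196435}\right) \left(- \frac{23311}{969934579}\right) = \frac{4386523996326072}{4070267415025865}$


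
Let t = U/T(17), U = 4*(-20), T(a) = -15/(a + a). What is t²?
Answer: 295936/9 ≈ 32882.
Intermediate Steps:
T(a) = -15/(2*a) (T(a) = -15*1/(2*a) = -15/(2*a))
U = -80
t = 544/3 (t = -80/((-15/2/17)) = -80/((-15/2*1/17)) = -80/(-15/34) = -80*(-34/15) = 544/3 ≈ 181.33)
t² = (544/3)² = 295936/9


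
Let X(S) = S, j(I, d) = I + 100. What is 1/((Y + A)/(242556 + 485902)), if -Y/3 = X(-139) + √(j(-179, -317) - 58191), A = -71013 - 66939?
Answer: -6679231402/1261093377 + 728458*I*√58270/6305466885 ≈ -5.2964 + 0.027888*I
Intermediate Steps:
j(I, d) = 100 + I
A = -137952
Y = 417 - 3*I*√58270 (Y = -3*(-139 + √((100 - 179) - 58191)) = -3*(-139 + √(-79 - 58191)) = -3*(-139 + √(-58270)) = -3*(-139 + I*√58270) = 417 - 3*I*√58270 ≈ 417.0 - 724.18*I)
1/((Y + A)/(242556 + 485902)) = 1/(((417 - 3*I*√58270) - 137952)/(242556 + 485902)) = 1/((-137535 - 3*I*√58270)/728458) = 1/((-137535 - 3*I*√58270)*(1/728458)) = 1/(-137535/728458 - 3*I*√58270/728458)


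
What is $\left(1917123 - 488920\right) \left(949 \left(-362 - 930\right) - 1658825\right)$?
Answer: $-4120269965399$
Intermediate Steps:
$\left(1917123 - 488920\right) \left(949 \left(-362 - 930\right) - 1658825\right) = 1428203 \left(949 \left(-1292\right) - 1658825\right) = 1428203 \left(-1226108 - 1658825\right) = 1428203 \left(-2884933\right) = -4120269965399$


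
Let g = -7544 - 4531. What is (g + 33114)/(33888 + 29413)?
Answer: 21039/63301 ≈ 0.33236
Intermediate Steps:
g = -12075
(g + 33114)/(33888 + 29413) = (-12075 + 33114)/(33888 + 29413) = 21039/63301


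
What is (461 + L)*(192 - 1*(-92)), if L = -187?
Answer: 77816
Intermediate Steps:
(461 + L)*(192 - 1*(-92)) = (461 - 187)*(192 - 1*(-92)) = 274*(192 + 92) = 274*284 = 77816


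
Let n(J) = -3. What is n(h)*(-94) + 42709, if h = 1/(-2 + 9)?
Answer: 42991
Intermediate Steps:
h = 1/7 ≈ 0.14286
n(h)*(-94) + 42709 = -3*(-94) + 42709 = 282 + 42709 = 42991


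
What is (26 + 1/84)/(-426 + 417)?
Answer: -2185/756 ≈ -2.8902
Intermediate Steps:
(26 + 1/84)/(-426 + 417) = (26 + 1/84)/(-9) = (2185/84)*(-1/9) = -2185/756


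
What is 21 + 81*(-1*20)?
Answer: -1599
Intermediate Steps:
21 + 81*(-1*20) = 21 + 81*(-20) = 21 - 1620 = -1599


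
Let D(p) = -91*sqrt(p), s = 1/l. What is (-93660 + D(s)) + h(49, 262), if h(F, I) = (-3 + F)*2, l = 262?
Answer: -93568 - 91*sqrt(262)/262 ≈ -93574.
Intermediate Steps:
h(F, I) = -6 + 2*F
s = 1/262 ≈ 0.0038168
(-93660 + D(s)) + h(49, 262) = (-93660 - 91*sqrt(262)/262) + (-6 + 2*49) = (-93660 - 91*sqrt(262)/262) + (-6 + 98) = (-93660 - 91*sqrt(262)/262) + 92 = -93568 - 91*sqrt(262)/262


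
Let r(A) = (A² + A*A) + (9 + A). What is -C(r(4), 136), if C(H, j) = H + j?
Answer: -181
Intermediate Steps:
r(A) = 9 + A + 2*A² (r(A) = (A² + A²) + (9 + A) = 2*A² + (9 + A) = 9 + A + 2*A²)
-C(r(4), 136) = -((9 + 4 + 2*4²) + 136) = -((9 + 4 + 2*16) + 136) = -((9 + 4 + 32) + 136) = -(45 + 136) = -1*181 = -181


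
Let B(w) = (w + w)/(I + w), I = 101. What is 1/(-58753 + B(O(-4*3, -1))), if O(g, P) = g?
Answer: -89/5229041 ≈ -1.7020e-5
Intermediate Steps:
B(w) = 2*w/(101 + w) (B(w) = (w + w)/(101 + w) = (2*w)/(101 + w) = 2*w/(101 + w))
1/(-58753 + B(O(-4*3, -1))) = 1/(-58753 + 2*(-4*3)/(101 - 4*3)) = 1/(-58753 + 2*(-12)/(101 - 12)) = 1/(-58753 + 2*(-12)/89) = 1/(-58753 + 2*(-12)*(1/89)) = 1/(-58753 - 24/89) = 1/(-5229041/89) = -89/5229041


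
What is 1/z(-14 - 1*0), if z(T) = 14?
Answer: 1/14 ≈ 0.071429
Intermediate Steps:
1/z(-14 - 1*0) = 1/14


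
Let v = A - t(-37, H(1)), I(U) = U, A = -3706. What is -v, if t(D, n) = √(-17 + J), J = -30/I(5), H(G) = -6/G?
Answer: 3706 + I*√23 ≈ 3706.0 + 4.7958*I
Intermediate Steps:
J = -6 (J = -30/5 = -30*⅕ = -6)
t(D, n) = I*√23 (t(D, n) = √(-17 - 6) = √(-23) = I*√23)
v = -3706 - I*√23 ≈ -3706.0 - 4.7958*I
-v = -(-3706 - I*√23) = 3706 + I*√23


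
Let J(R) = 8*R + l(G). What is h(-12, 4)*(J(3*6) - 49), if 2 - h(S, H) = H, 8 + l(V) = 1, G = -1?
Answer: -176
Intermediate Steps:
l(V) = -7 (l(V) = -8 + 1 = -7)
h(S, H) = 2 - H
J(R) = -7 + 8*R (J(R) = 8*R - 7 = -7 + 8*R)
h(-12, 4)*(J(3*6) - 49) = (2 - 1*4)*((-7 + 8*(3*6)) - 49) = (2 - 4)*((-7 + 8*18) - 49) = -2*((-7 + 144) - 49) = -2*(137 - 49) = -2*88 = -176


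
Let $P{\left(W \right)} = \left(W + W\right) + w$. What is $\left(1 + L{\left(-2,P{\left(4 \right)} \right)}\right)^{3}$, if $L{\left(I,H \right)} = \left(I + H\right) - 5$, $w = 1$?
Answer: $27$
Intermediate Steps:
$P{\left(W \right)} = 1 + 2 W$ ($P{\left(W \right)} = \left(W + W\right) + 1 = 2 W + 1 = 1 + 2 W$)
$L{\left(I,H \right)} = -5 + H + I$ ($L{\left(I,H \right)} = \left(H + I\right) - 5 = -5 + H + I$)
$\left(1 + L{\left(-2,P{\left(4 \right)} \right)}\right)^{3} = \left(1 - -2\right)^{3} = \left(1 + 2\right)^{3} = 3^{3} = 27$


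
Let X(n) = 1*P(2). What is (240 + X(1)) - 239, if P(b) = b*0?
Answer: 1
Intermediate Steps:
P(b) = 0
X(n) = 0 (X(n) = 1*0 = 0)
(240 + X(1)) - 239 = (240 + 0) - 239 = 240 - 239 = 1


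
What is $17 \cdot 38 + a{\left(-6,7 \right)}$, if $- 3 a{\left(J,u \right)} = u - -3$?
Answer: $\frac{1928}{3} \approx 642.67$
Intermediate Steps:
$a{\left(J,u \right)} = -1 - \frac{u}{3}$ ($a{\left(J,u \right)} = - \frac{u - -3}{3} = - \frac{u + 3}{3} = - \frac{3 + u}{3} = -1 - \frac{u}{3}$)
$17 \cdot 38 + a{\left(-6,7 \right)} = 17 \cdot 38 - \frac{10}{3} = 646 - \frac{10}{3} = \frac{1928}{3}$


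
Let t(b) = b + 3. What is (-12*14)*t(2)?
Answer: -840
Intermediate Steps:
t(b) = 3 + b
(-12*14)*t(2) = (-12*14)*(3 + 2) = -168*5 = -840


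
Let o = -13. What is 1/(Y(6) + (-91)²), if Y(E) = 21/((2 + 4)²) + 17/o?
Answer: 156/1291723 ≈ 0.00012077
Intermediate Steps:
Y(E) = -113/156 (Y(E) = 21/((2 + 4)²) + 17/(-13) = 21/(6²) + 17*(-1/13) = 21/36 - 17/13 = 21*(1/36) - 17/13 = 7/12 - 17/13 = -113/156)
1/(Y(6) + (-91)²) = 1/(-113/156 + (-91)²) = 1/(-113/156 + 8281) = 1/(1291723/156) = 156/1291723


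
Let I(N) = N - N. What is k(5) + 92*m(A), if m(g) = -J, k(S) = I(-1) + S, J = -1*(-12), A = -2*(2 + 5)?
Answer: -1099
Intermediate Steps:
I(N) = 0
A = -14 (A = -2*7 = -14)
J = 12
k(S) = S (k(S) = 0 + S = S)
m(g) = -12 (m(g) = -1*12 = -12)
k(5) + 92*m(A) = 5 + 92*(-12) = 5 - 1104 = -1099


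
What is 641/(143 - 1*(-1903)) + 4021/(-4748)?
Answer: -2591749/4857204 ≈ -0.53359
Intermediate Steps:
641/(143 - 1*(-1903)) + 4021/(-4748) = 641/(143 + 1903) + 4021*(-1/4748) = 641/2046 - 4021/4748 = -2591749/4857204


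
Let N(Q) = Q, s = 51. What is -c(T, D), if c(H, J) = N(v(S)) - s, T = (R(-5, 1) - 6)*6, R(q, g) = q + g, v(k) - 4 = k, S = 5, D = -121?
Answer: 42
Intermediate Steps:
v(k) = 4 + k
R(q, g) = g + q
T = -60 (T = ((1 - 5) - 6)*6 = (-4 - 6)*6 = -10*6 = -60)
c(H, J) = -42 (c(H, J) = (4 + 5) - 1*51 = 9 - 51 = -42)
-c(T, D) = -1*(-42) = 42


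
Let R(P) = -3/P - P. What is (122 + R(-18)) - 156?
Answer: -95/6 ≈ -15.833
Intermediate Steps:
R(P) = -P - 3/P
(122 + R(-18)) - 156 = (122 + (-1*(-18) - 3/(-18))) - 156 = (122 + (18 - 3*(-1/18))) - 156 = (122 + (18 + ⅙)) - 156 = (122 + 109/6) - 156 = 841/6 - 156 = -95/6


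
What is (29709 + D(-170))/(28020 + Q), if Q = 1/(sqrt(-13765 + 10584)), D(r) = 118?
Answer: 2658528829740/2497467992401 + 29827*I*sqrt(3181)/2497467992401 ≈ 1.0645 + 6.7358e-7*I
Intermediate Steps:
Q = -I*sqrt(3181)/3181 (Q = 1/(sqrt(-3181)) = 1/(I*sqrt(3181)) = -I*sqrt(3181)/3181 ≈ -0.01773*I)
(29709 + D(-170))/(28020 + Q) = (29709 + 118)/(28020 - I*sqrt(3181)/3181) = 29827/(28020 - I*sqrt(3181)/3181)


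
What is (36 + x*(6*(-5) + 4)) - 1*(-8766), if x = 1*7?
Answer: 8620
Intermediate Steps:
x = 7
(36 + x*(6*(-5) + 4)) - 1*(-8766) = (36 + 7*(6*(-5) + 4)) - 1*(-8766) = (36 + 7*(-30 + 4)) + 8766 = (36 + 7*(-26)) + 8766 = (36 - 182) + 8766 = -146 + 8766 = 8620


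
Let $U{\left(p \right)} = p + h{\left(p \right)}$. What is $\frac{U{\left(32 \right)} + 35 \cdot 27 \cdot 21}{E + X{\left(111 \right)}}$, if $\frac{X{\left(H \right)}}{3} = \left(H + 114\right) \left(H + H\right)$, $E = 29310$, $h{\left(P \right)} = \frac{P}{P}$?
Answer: $\frac{3313}{29860} \approx 0.11095$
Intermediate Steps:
$h{\left(P \right)} = 1$
$X{\left(H \right)} = 6 H \left(114 + H\right)$ ($X{\left(H \right)} = 3 \left(H + 114\right) \left(H + H\right) = 3 \left(114 + H\right) 2 H = 3 \cdot 2 H \left(114 + H\right) = 6 H \left(114 + H\right)$)
$U{\left(p \right)} = 1 + p$ ($U{\left(p \right)} = p + 1 = 1 + p$)
$\frac{U{\left(32 \right)} + 35 \cdot 27 \cdot 21}{E + X{\left(111 \right)}} = \frac{\left(1 + 32\right) + 35 \cdot 27 \cdot 21}{29310 + 6 \cdot 111 \left(114 + 111\right)} = \frac{33 + 945 \cdot 21}{29310 + 6 \cdot 111 \cdot 225} = \frac{33 + 19845}{29310 + 149850} = \frac{19878}{179160} = 19878 \cdot \frac{1}{179160} = \frac{3313}{29860}$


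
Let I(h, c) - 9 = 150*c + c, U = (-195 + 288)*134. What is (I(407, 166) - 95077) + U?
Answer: -57540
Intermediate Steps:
U = 12462 (U = 93*134 = 12462)
I(h, c) = 9 + 151*c (I(h, c) = 9 + (150*c + c) = 9 + 151*c)
(I(407, 166) - 95077) + U = ((9 + 151*166) - 95077) + 12462 = ((9 + 25066) - 95077) + 12462 = (25075 - 95077) + 12462 = -70002 + 12462 = -57540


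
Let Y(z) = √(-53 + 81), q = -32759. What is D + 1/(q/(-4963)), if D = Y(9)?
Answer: 4963/32759 + 2*√7 ≈ 5.4430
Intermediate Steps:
Y(z) = 2*√7 (Y(z) = √28 = 2*√7)
D = 2*√7 ≈ 5.2915
D + 1/(q/(-4963)) = 2*√7 + 1/(-32759/(-4963)) = 2*√7 + 1/(-32759*(-1/4963)) = 2*√7 + 1/(32759/4963) = 2*√7 + 4963/32759 = 4963/32759 + 2*√7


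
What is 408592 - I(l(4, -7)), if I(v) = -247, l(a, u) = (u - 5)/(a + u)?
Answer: 408839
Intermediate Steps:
l(a, u) = (-5 + u)/(a + u)
408592 - I(l(4, -7)) = 408592 - 1*(-247) = 408592 + 247 = 408839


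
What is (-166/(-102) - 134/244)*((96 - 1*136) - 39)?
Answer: -530011/6222 ≈ -85.183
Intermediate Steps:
(-166/(-102) - 134/244)*((96 - 1*136) - 39) = (-166*(-1/102) - 134*1/244)*((96 - 136) - 39) = (83/51 - 67/122)*(-40 - 39) = (6709/6222)*(-79) = -530011/6222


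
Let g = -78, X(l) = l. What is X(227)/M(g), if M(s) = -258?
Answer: -227/258 ≈ -0.87984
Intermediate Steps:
X(227)/M(g) = 227/(-258) = 227*(-1/258) = -227/258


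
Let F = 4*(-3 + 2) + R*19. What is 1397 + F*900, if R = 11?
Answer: 185897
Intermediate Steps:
F = 205 (F = 4*(-3 + 2) + 11*19 = 4*(-1) + 209 = -4 + 209 = 205)
1397 + F*900 = 1397 + 205*900 = 1397 + 184500 = 185897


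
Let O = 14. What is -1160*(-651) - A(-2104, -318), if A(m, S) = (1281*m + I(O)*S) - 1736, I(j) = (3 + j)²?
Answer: 3544022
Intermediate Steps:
A(m, S) = -1736 + 289*S + 1281*m (A(m, S) = (1281*m + (3 + 14)²*S) - 1736 = (1281*m + 17²*S) - 1736 = (1281*m + 289*S) - 1736 = (289*S + 1281*m) - 1736 = -1736 + 289*S + 1281*m)
-1160*(-651) - A(-2104, -318) = -1160*(-651) - (-1736 + 289*(-318) + 1281*(-2104)) = 755160 - (-1736 - 91902 - 2695224) = 755160 - 1*(-2788862) = 755160 + 2788862 = 3544022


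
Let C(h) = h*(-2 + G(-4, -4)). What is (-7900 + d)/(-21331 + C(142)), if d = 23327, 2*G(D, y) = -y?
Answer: -15427/21331 ≈ -0.72322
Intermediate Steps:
G(D, y) = -y/2 (G(D, y) = (-y)/2 = -y/2)
C(h) = 0 (C(h) = h*(-2 - ½*(-4)) = h*(-2 + 2) = h*0 = 0)
(-7900 + d)/(-21331 + C(142)) = (-7900 + 23327)/(-21331 + 0) = 15427/(-21331) = 15427*(-1/21331) = -15427/21331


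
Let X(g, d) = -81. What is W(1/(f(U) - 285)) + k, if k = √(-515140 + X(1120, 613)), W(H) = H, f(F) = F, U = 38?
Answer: -1/247 + I*√515221 ≈ -0.0040486 + 717.79*I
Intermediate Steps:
k = I*√515221 (k = √(-515140 - 81) = √(-515221) = I*√515221 ≈ 717.79*I)
W(1/(f(U) - 285)) + k = 1/(38 - 285) + I*√515221 = 1/(-247) + I*√515221 = -1/247 + I*√515221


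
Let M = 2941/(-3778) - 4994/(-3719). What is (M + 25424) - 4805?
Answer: 289712756211/14050382 ≈ 20620.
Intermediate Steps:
M = 7929753/14050382 (M = 2941*(-1/3778) - 4994*(-1/3719) = -2941/3778 + 4994/3719 = 7929753/14050382 ≈ 0.56438)
(M + 25424) - 4805 = (7929753/14050382 + 25424) - 4805 = 357224841721/14050382 - 4805 = 289712756211/14050382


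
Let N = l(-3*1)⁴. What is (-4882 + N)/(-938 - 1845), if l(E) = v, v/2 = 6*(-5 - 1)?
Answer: -2442634/253 ≈ -9654.7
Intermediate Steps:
v = -72 (v = 2*(6*(-5 - 1)) = 2*(6*(-6)) = 2*(-36) = -72)
l(E) = -72
N = 26873856 (N = (-72)⁴ = 26873856)
(-4882 + N)/(-938 - 1845) = (-4882 + 26873856)/(-938 - 1845) = 26868974/(-2783) = 26868974*(-1/2783) = -2442634/253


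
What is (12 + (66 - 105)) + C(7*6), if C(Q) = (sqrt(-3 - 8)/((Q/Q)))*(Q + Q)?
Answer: -27 + 84*I*sqrt(11) ≈ -27.0 + 278.6*I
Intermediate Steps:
C(Q) = 2*I*Q*sqrt(11) (C(Q) = (sqrt(-11)/1)*(2*Q) = ((I*sqrt(11))*1)*(2*Q) = (I*sqrt(11))*(2*Q) = 2*I*Q*sqrt(11))
(12 + (66 - 105)) + C(7*6) = (12 + (66 - 105)) + 2*I*(7*6)*sqrt(11) = (12 - 39) + 2*I*42*sqrt(11) = -27 + 84*I*sqrt(11)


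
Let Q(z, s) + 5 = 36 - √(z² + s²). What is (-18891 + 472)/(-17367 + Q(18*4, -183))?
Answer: 319311784/300498223 - 55257*√4297/300498223 ≈ 1.0506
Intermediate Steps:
Q(z, s) = 31 - √(s² + z²) (Q(z, s) = -5 + (36 - √(z² + s²)) = -5 + (36 - √(s² + z²)) = 31 - √(s² + z²))
(-18891 + 472)/(-17367 + Q(18*4, -183)) = (-18891 + 472)/(-17367 + (31 - √((-183)² + (18*4)²))) = -18419/(-17367 + (31 - √(33489 + 72²))) = -18419/(-17367 + (31 - √(33489 + 5184))) = -18419/(-17367 + (31 - √38673)) = -18419/(-17367 + (31 - 3*√4297)) = -18419/(-17336 - 3*√4297)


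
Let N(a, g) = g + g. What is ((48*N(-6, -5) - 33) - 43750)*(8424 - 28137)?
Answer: 872556519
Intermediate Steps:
N(a, g) = 2*g
((48*N(-6, -5) - 33) - 43750)*(8424 - 28137) = ((48*(2*(-5)) - 33) - 43750)*(8424 - 28137) = ((48*(-10) - 33) - 43750)*(-19713) = ((-480 - 33) - 43750)*(-19713) = (-513 - 43750)*(-19713) = -44263*(-19713) = 872556519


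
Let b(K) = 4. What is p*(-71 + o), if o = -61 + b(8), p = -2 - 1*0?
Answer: 256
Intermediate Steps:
p = -2 (p = -2 + 0 = -2)
o = -57 (o = -61 + 4 = -57)
p*(-71 + o) = -2*(-71 - 57) = -2*(-128) = 256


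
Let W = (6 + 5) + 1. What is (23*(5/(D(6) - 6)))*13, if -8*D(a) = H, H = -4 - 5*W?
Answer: 1495/2 ≈ 747.50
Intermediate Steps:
W = 12 (W = 11 + 1 = 12)
H = -64 (H = -4 - 5*12 = -4 - 60 = -64)
D(a) = 8 (D(a) = -1/8*(-64) = 8)
(23*(5/(D(6) - 6)))*13 = (23*(5/(8 - 6)))*13 = (23*(5/2))*13 = (115/2)*13 = 1495/2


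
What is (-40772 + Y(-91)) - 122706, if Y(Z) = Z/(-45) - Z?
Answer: -7352324/45 ≈ -1.6339e+5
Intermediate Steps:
Y(Z) = -46*Z/45 (Y(Z) = Z*(-1/45) - Z = -Z/45 - Z = -46*Z/45)
(-40772 + Y(-91)) - 122706 = (-40772 - 46/45*(-91)) - 122706 = (-40772 + 4186/45) - 122706 = -1830554/45 - 122706 = -7352324/45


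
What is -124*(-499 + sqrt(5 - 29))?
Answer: 61876 - 248*I*sqrt(6) ≈ 61876.0 - 607.47*I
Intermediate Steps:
-124*(-499 + sqrt(5 - 29)) = -124*(-499 + sqrt(-24)) = -124*(-499 + 2*I*sqrt(6)) = 61876 - 248*I*sqrt(6)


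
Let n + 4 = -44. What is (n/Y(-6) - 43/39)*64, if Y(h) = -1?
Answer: 117056/39 ≈ 3001.4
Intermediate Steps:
n = -48 (n = -4 - 44 = -48)
(n/Y(-6) - 43/39)*64 = (-48/(-1) - 43/39)*64 = (-48*(-1) - 43*1/39)*64 = (48 - 43/39)*64 = (1829/39)*64 = 117056/39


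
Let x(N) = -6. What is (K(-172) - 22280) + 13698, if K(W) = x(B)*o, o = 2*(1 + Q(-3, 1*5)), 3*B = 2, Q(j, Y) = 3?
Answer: -8630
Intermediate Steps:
B = 2/3 (B = (1/3)*2 = 2/3 ≈ 0.66667)
o = 8 (o = 2*(1 + 3) = 2*4 = 8)
K(W) = -48 (K(W) = -6*8 = -48)
(K(-172) - 22280) + 13698 = (-48 - 22280) + 13698 = -22328 + 13698 = -8630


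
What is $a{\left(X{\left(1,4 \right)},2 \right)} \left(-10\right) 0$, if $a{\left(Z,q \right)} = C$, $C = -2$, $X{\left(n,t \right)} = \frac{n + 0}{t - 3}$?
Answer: $0$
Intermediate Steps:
$X{\left(n,t \right)} = \frac{n}{-3 + t}$
$a{\left(Z,q \right)} = -2$
$a{\left(X{\left(1,4 \right)},2 \right)} \left(-10\right) 0 = \left(-2\right) \left(-10\right) 0 = 20 \cdot 0 = 0$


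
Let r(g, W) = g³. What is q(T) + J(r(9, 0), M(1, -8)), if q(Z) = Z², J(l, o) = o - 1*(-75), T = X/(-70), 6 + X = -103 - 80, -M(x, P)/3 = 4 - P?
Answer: 4629/100 ≈ 46.290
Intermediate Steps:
M(x, P) = -12 + 3*P (M(x, P) = -3*(4 - P) = -12 + 3*P)
X = -189 (X = -6 + (-103 - 80) = -6 - 183 = -189)
T = 27/10 (T = -189/(-70) = -189*(-1/70) = 27/10 ≈ 2.7000)
J(l, o) = 75 + o (J(l, o) = o + 75 = 75 + o)
q(T) + J(r(9, 0), M(1, -8)) = (27/10)² + (75 + (-12 + 3*(-8))) = 729/100 + (75 + (-12 - 24)) = 729/100 + (75 - 36) = 729/100 + 39 = 4629/100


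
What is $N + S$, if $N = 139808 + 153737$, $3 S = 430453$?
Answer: $\frac{1311088}{3} \approx 4.3703 \cdot 10^{5}$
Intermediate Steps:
$S = \frac{430453}{3}$ ($S = \frac{1}{3} \cdot 430453 = \frac{430453}{3} \approx 1.4348 \cdot 10^{5}$)
$N = 293545$
$N + S = 293545 + \frac{430453}{3} = \frac{1311088}{3}$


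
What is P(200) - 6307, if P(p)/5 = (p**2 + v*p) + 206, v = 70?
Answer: 264723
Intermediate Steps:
P(p) = 1030 + 5*p**2 + 350*p (P(p) = 5*((p**2 + 70*p) + 206) = 5*(206 + p**2 + 70*p) = 1030 + 5*p**2 + 350*p)
P(200) - 6307 = (1030 + 5*200**2 + 350*200) - 6307 = (1030 + 5*40000 + 70000) - 6307 = (1030 + 200000 + 70000) - 6307 = 271030 - 6307 = 264723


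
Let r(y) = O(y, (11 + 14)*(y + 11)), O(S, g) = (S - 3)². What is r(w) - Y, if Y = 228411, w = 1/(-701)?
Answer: -112236966995/491401 ≈ -2.2840e+5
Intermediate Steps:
w = -1/701 ≈ -0.0014265
O(S, g) = (-3 + S)²
r(y) = (-3 + y)²
r(w) - Y = (-3 - 1/701)² - 1*228411 = (-2104/701)² - 228411 = 4426816/491401 - 228411 = -112236966995/491401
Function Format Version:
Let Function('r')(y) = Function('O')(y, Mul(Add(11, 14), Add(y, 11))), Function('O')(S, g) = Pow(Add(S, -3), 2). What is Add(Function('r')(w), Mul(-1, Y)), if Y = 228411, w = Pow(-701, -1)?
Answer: Rational(-112236966995, 491401) ≈ -2.2840e+5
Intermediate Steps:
w = Rational(-1, 701) ≈ -0.0014265
Function('O')(S, g) = Pow(Add(-3, S), 2)
Function('r')(y) = Pow(Add(-3, y), 2)
Add(Function('r')(w), Mul(-1, Y)) = Add(Pow(Add(-3, Rational(-1, 701)), 2), Mul(-1, 228411)) = Add(Pow(Rational(-2104, 701), 2), -228411) = Add(Rational(4426816, 491401), -228411) = Rational(-112236966995, 491401)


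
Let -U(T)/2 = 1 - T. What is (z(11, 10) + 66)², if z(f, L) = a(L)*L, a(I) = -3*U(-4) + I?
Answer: 217156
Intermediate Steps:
U(T) = -2 + 2*T (U(T) = -2*(1 - T) = -2 + 2*T)
a(I) = 30 + I (a(I) = -3*(-2 + 2*(-4)) + I = -3*(-2 - 8) + I = -3*(-10) + I = 30 + I)
z(f, L) = L*(30 + L) (z(f, L) = (30 + L)*L = L*(30 + L))
(z(11, 10) + 66)² = (10*(30 + 10) + 66)² = (10*40 + 66)² = (400 + 66)² = 466² = 217156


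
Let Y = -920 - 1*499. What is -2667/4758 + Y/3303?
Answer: -1728967/1746186 ≈ -0.99014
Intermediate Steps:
Y = -1419 (Y = -920 - 499 = -1419)
-2667/4758 + Y/3303 = -2667/4758 - 1419/3303 = -2667*1/4758 - 1419*1/3303 = -889/1586 - 473/1101 = -1728967/1746186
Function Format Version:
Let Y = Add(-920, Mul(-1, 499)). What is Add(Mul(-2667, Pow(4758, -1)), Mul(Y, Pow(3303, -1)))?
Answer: Rational(-1728967, 1746186) ≈ -0.99014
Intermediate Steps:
Y = -1419 (Y = Add(-920, -499) = -1419)
Add(Mul(-2667, Pow(4758, -1)), Mul(Y, Pow(3303, -1))) = Add(Mul(-2667, Pow(4758, -1)), Mul(-1419, Pow(3303, -1))) = Add(Mul(-2667, Rational(1, 4758)), Mul(-1419, Rational(1, 3303))) = Add(Rational(-889, 1586), Rational(-473, 1101)) = Rational(-1728967, 1746186)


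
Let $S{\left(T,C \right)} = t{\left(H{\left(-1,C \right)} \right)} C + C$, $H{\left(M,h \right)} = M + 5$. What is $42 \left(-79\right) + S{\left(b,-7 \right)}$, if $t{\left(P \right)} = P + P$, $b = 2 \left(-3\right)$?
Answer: $-3381$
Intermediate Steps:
$H{\left(M,h \right)} = 5 + M$
$b = -6$
$t{\left(P \right)} = 2 P$
$S{\left(T,C \right)} = 9 C$ ($S{\left(T,C \right)} = 2 \left(5 - 1\right) C + C = 2 \cdot 4 C + C = 8 C + C = 9 C$)
$42 \left(-79\right) + S{\left(b,-7 \right)} = 42 \left(-79\right) + 9 \left(-7\right) = -3318 - 63 = -3381$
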